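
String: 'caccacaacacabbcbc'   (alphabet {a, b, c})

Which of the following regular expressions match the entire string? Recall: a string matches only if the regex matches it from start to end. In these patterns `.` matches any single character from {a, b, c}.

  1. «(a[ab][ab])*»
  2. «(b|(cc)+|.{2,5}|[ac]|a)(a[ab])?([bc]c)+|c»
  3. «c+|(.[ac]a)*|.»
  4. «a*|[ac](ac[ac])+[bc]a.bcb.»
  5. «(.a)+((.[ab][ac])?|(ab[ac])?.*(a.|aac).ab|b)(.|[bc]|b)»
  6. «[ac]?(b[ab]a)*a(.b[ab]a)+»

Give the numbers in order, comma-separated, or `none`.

1 → no match
2 → no match
3 → no match
4 → match
5 → no match
6 → no match — must end with 'a'

4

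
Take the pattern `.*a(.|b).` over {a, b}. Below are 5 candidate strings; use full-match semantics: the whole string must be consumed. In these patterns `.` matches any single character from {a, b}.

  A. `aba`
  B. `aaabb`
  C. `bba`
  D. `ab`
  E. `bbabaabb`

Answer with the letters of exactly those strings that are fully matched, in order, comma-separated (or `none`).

A → match
B → match
C → no match
D → no match
E → match

A, B, E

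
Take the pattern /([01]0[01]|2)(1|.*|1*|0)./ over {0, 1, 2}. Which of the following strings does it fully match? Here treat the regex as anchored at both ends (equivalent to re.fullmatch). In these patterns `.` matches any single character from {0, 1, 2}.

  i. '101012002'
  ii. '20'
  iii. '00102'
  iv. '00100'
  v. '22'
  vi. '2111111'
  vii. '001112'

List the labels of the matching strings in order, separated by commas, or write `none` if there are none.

i → match
ii → match
iii → match
iv → match
v → match
vi → match
vii → match

i, ii, iii, iv, v, vi, vii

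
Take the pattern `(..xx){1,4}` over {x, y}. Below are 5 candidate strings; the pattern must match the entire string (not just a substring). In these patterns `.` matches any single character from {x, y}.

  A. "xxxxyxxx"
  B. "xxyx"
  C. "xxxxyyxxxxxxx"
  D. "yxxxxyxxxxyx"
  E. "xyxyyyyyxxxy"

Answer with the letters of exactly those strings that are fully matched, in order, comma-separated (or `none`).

A

A → match
B → no match — must end with "xx"
C → no match
D → no match — must end with "xx"
E → no match — must end with "xx"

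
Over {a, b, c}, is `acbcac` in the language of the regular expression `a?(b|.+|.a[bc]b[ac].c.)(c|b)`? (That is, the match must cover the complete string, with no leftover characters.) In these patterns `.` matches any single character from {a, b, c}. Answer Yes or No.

Yes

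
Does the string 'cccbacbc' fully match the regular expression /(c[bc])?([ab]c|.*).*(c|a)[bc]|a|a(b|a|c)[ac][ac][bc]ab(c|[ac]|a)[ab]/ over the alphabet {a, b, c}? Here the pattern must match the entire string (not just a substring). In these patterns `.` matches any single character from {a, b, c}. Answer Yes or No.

No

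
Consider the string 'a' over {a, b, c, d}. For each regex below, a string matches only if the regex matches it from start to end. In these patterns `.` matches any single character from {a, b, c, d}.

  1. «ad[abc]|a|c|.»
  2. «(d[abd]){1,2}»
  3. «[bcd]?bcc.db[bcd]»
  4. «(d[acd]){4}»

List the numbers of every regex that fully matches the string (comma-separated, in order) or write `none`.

1 → match
2 → no match — must start with 'd'
3 → no match
4 → no match — must start with 'd'

1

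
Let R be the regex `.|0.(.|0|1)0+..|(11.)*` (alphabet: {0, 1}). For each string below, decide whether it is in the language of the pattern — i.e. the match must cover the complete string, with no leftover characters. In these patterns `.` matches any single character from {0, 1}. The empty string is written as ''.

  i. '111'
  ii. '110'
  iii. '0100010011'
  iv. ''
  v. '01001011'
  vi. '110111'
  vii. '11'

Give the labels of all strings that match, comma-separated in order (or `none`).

i → match
ii → match
iii → no match
iv → match
v → no match
vi → match
vii → no match

i, ii, iv, vi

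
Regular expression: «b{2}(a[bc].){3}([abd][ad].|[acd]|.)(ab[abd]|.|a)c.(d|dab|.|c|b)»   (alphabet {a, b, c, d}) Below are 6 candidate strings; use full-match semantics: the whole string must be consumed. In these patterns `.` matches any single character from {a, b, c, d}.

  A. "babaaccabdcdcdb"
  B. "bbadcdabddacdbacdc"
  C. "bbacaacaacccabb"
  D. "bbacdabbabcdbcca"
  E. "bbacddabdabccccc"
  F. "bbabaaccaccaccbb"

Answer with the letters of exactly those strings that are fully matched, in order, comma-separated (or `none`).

D, F

A → no match
B → no match
C → no match
D → match
E → no match
F → match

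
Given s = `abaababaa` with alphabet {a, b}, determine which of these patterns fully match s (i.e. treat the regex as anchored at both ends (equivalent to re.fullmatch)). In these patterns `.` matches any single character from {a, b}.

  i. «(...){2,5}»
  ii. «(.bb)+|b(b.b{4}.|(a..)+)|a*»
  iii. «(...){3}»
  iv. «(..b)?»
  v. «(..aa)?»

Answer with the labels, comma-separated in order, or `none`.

i → match
ii → no match
iii → match
iv → no match
v → no match

i, iii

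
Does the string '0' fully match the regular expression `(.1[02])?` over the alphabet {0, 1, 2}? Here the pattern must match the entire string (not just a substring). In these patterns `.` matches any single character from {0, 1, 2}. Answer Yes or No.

No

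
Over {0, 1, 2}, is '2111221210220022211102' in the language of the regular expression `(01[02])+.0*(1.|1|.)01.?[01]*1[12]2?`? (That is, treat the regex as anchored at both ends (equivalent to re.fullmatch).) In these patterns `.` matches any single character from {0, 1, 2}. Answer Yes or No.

No

Every match must start with '01', but '2111221210220022211102' does not.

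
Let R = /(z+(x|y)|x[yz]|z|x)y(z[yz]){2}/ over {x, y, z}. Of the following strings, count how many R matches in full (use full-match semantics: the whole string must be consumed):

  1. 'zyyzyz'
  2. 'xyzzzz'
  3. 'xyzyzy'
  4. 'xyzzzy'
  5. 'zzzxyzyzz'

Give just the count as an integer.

4

1 → no match
2 → match
3 → match
4 → match
5 → match
Total matched: 4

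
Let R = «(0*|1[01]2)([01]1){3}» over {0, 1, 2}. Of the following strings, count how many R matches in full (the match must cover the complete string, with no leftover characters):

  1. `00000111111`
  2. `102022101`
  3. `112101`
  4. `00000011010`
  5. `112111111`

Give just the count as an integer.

1 → match
2 → no match
3 → no match
4 → no match — must end with `1`
5 → match
Total matched: 2

2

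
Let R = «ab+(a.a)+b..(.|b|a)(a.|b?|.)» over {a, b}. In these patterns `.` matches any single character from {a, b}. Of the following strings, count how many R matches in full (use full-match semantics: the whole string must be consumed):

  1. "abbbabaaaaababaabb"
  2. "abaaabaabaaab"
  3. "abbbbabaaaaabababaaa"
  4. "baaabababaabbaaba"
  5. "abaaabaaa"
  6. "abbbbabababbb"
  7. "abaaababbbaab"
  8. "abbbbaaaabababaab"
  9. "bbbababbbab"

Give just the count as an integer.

5

1 → match
2 → no match
3 → match
4 → no match — must start with "ab"
5 → match
6 → match
7 → no match
8 → match
9 → no match — must start with "ab"
Total matched: 5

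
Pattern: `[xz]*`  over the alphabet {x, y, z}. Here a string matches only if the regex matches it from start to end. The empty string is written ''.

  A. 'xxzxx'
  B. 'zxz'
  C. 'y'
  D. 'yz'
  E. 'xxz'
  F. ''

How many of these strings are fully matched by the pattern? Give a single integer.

A → match
B → match
C → no match
D → no match
E → match
F → match
Total matched: 4

4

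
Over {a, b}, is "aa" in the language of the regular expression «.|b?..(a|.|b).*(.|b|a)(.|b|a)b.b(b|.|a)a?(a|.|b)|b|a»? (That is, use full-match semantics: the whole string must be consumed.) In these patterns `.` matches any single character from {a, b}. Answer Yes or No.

No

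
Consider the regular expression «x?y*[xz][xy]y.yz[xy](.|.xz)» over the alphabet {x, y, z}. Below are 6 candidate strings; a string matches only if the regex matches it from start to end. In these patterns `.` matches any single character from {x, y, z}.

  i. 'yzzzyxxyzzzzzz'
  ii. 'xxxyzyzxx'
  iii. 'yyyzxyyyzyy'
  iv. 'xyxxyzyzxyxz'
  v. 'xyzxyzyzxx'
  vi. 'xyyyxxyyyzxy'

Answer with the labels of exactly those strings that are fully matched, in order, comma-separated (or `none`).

i → no match
ii. 'xxxyzyzxx' → match
iii. 'yyyzxyyyzyy' → match
iv. 'xyxxyzyzxyxz' → match
v. 'xyzxyzyzxx' → match
vi. 'xyyyxxyyyzxy' → match

ii, iii, iv, v, vi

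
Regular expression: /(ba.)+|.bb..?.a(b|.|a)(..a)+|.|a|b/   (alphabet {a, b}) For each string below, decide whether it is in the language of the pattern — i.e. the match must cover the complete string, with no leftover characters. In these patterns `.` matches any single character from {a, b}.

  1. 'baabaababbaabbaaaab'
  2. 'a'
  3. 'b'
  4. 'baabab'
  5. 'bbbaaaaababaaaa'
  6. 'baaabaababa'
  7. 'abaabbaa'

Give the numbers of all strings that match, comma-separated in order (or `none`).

1 → no match
2 → match
3 → match
4 → match
5 → no match
6 → no match
7 → no match

2, 3, 4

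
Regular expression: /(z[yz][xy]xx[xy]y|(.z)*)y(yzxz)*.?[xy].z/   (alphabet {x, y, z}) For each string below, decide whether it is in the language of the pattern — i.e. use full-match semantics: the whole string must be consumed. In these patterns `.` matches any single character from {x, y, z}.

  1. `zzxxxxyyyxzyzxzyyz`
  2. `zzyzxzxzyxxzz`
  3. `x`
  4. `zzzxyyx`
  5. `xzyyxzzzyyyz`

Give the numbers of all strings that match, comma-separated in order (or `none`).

2

1 → no match
2 → match
3. `x` → no match — must end with `z`
4. `zzzxyyx` → no match — must end with `z`
5. `xzyyxzzzyyyz` → no match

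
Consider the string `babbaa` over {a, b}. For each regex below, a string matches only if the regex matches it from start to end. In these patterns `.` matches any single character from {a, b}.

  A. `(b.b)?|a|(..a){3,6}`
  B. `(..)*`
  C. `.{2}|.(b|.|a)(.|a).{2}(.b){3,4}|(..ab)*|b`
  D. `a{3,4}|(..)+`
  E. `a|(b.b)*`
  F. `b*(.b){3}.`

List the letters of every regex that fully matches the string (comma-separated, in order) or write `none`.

A → no match
B → match
C → no match
D → match
E → no match
F → no match

B, D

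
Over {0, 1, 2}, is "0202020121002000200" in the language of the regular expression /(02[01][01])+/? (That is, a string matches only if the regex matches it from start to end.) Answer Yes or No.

No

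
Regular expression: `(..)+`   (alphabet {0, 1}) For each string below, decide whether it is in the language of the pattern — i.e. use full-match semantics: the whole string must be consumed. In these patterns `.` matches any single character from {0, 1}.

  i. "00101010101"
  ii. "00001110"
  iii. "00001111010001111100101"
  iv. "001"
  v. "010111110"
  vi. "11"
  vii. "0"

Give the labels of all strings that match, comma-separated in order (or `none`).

ii, vi

i → no match
ii → match
iii → no match
iv → no match
v → no match
vi → match
vii → no match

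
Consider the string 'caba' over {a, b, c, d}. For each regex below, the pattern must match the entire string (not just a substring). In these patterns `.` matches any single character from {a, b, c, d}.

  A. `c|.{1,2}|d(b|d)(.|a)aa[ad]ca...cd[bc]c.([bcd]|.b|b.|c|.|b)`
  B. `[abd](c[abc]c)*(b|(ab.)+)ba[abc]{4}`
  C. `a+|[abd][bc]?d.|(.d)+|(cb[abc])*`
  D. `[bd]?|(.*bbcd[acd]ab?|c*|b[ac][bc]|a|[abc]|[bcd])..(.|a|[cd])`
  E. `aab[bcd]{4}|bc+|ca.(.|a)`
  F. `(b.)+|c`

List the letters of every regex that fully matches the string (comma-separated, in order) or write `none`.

A → no match
B → no match
C → no match
D → match
E → match
F → no match

D, E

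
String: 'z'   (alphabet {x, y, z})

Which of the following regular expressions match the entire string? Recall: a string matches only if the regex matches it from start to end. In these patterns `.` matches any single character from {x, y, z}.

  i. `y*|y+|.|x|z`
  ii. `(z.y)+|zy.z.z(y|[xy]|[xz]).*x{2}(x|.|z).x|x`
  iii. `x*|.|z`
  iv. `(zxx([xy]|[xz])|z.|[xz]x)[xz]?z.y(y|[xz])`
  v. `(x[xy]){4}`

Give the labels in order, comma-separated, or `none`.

i → match
ii → no match
iii → match
iv → no match
v → no match — must start with 'x'

i, iii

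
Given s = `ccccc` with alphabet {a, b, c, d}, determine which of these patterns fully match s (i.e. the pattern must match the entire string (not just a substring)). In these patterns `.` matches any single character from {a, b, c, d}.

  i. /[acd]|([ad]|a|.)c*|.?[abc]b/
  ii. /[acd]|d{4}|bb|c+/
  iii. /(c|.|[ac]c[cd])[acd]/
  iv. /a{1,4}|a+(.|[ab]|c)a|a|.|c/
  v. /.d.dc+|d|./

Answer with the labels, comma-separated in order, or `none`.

i, ii

i → match
ii → match
iii → no match
iv → no match
v → no match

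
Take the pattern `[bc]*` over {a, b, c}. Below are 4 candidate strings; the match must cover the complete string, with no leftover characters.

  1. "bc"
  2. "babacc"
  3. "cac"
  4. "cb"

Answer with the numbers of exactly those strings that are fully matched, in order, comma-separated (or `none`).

1 → match
2 → no match
3 → no match
4 → match

1, 4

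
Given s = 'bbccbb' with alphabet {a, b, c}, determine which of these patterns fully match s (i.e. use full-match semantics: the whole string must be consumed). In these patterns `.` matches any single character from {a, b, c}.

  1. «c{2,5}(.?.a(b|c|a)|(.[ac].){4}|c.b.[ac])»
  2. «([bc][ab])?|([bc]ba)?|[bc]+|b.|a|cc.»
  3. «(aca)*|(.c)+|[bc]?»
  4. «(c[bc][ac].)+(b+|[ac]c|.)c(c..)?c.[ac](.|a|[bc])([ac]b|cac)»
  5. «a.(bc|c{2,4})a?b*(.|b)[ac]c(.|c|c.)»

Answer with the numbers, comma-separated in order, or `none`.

2

1 → no match — must start with 'c'
2 → match
3 → no match
4 → no match — must start with 'c'
5 → no match — must start with 'a'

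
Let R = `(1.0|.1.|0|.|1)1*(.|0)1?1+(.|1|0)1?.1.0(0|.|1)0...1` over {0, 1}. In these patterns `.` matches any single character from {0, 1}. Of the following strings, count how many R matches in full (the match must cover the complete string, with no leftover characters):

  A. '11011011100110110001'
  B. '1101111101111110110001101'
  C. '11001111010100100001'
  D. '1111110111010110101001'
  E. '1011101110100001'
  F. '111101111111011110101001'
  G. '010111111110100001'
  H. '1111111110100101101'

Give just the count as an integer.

A → no match
B → match
C → match
D → match
E → match
F → match
G → match
H → match
Total matched: 7

7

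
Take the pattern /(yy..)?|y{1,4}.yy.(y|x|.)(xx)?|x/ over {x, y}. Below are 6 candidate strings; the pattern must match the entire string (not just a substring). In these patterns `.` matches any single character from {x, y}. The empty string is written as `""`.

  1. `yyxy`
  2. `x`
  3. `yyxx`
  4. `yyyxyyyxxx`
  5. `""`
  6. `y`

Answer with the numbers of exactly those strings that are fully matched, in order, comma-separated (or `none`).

1 → match
2 → match
3 → match
4 → match
5 → match
6 → no match

1, 2, 3, 4, 5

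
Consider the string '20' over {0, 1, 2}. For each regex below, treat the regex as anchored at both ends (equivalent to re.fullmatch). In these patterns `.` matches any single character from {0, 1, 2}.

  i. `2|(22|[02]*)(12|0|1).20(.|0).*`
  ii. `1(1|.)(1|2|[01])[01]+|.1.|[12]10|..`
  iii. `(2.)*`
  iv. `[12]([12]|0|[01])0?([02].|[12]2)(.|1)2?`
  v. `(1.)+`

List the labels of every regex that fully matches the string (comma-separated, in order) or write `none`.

ii, iii

i → no match
ii → match
iii → match
iv → no match
v → no match — must start with '1'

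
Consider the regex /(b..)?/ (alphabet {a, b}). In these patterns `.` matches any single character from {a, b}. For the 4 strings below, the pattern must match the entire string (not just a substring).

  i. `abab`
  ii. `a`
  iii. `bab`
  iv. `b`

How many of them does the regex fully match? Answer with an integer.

i → no match
ii → no match
iii → match
iv → no match
Total matched: 1

1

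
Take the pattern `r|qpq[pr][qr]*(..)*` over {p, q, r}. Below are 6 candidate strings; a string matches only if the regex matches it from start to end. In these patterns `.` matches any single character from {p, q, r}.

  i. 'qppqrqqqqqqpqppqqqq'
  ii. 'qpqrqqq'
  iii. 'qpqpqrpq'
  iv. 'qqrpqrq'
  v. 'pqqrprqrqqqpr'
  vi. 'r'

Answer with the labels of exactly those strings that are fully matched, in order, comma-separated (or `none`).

i → no match
ii. 'qpqrqqq' → match
iii. 'qpqpqrpq' → match
iv. 'qqrpqrq' → no match
v → no match
vi. 'r' → match

ii, iii, vi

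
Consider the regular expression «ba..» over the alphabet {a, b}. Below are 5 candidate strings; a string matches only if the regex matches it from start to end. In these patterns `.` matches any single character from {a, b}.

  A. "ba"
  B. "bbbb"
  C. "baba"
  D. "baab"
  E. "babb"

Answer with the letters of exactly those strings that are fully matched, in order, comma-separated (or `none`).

A → no match
B → no match — must start with "ba"
C → match
D → match
E → match

C, D, E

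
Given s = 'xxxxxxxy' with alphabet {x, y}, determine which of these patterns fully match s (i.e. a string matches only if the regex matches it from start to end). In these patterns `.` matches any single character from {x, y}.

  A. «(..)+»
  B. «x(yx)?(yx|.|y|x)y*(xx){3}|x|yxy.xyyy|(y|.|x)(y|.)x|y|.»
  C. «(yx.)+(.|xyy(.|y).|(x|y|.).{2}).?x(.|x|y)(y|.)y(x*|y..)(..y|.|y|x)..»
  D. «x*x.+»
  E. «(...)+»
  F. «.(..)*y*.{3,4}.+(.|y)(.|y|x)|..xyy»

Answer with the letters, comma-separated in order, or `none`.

A → match
B → no match
C → no match — must start with 'yx'
D → match
E → no match
F → match

A, D, F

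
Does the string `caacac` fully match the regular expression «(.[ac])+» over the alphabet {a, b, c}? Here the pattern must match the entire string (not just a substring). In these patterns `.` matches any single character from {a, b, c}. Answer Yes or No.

Yes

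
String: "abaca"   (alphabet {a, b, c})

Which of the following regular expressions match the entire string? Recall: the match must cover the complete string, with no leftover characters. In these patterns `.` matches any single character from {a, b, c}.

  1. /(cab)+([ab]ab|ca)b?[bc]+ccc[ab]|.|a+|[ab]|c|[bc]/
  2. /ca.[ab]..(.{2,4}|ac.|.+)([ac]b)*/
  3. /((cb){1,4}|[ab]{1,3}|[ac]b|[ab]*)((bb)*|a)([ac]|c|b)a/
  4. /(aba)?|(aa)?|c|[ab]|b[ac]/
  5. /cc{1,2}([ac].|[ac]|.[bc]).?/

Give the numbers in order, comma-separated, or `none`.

3

1 → no match
2 → no match — must start with "ca"
3 → match
4 → no match
5 → no match — must start with "cc"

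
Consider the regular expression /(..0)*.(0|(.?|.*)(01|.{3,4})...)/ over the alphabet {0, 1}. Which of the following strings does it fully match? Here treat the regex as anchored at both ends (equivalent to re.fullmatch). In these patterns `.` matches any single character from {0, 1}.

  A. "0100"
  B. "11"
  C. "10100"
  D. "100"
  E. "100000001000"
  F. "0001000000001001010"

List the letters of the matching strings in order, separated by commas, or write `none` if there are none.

A → no match
B → no match
C → no match
D → no match
E → match
F → match

E, F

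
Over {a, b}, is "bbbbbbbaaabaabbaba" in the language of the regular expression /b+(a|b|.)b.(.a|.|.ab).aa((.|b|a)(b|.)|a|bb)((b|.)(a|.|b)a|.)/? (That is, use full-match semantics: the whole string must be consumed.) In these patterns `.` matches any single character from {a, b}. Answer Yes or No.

Yes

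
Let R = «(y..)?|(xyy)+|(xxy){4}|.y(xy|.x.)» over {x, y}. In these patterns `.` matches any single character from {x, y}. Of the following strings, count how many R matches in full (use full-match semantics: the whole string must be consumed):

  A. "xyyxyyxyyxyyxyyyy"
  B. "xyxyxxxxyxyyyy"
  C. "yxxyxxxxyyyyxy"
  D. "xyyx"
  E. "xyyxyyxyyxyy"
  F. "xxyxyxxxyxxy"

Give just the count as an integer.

1

A → no match
B → no match
C → no match
D → no match
E → match
F → no match
Total matched: 1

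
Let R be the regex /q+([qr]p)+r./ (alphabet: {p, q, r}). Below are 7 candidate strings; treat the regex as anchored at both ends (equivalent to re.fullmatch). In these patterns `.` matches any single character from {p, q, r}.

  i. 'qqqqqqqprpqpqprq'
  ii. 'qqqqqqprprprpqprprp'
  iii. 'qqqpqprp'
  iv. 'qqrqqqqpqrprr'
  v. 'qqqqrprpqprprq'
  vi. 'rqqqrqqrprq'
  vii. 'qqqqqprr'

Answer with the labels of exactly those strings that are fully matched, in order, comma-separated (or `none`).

i, ii, iii, v, vii

i → match
ii → match
iii → match
iv → no match
v → match
vi → no match — must start with 'q'
vii → match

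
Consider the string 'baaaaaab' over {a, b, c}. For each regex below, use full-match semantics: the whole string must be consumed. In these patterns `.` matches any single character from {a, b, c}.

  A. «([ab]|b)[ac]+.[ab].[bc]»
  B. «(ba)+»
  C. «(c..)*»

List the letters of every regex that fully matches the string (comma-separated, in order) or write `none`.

A → match
B → no match — must end with 'ba'
C → no match

A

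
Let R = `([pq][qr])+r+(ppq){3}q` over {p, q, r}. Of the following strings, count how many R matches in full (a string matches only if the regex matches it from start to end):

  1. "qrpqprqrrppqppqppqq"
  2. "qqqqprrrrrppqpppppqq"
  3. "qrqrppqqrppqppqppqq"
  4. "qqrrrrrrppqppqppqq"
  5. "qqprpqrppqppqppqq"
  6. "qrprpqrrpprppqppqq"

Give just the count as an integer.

3

1 → match
2 → no match
3 → no match
4 → match
5 → match
6 → no match
Total matched: 3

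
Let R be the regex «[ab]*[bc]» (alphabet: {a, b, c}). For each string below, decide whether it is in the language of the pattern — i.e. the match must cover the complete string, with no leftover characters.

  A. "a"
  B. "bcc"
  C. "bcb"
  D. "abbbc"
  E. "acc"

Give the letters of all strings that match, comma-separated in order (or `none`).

A → no match
B → no match
C → no match
D → match
E → no match

D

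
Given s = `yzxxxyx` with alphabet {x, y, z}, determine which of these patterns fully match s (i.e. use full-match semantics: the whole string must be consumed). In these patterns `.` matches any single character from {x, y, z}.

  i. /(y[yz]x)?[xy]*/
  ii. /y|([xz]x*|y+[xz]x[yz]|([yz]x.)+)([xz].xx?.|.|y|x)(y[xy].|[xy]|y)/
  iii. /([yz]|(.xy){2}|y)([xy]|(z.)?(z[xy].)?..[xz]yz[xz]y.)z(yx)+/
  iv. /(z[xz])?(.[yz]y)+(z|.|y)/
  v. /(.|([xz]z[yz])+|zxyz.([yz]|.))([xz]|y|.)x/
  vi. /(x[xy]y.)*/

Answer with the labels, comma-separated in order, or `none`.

i → match
ii → no match
iii → no match
iv → no match
v → no match
vi → no match

i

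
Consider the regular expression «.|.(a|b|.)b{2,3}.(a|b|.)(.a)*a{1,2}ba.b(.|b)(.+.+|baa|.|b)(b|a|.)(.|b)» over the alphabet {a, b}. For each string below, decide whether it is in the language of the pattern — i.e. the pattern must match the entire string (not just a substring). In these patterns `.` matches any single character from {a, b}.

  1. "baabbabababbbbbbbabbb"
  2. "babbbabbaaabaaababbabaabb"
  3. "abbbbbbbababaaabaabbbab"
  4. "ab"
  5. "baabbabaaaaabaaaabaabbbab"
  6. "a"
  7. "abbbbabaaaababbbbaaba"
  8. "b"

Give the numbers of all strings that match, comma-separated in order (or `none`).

2, 3, 6, 7, 8

1 → no match
2 → match
3 → match
4 → no match
5 → no match
6 → match
7 → match
8 → match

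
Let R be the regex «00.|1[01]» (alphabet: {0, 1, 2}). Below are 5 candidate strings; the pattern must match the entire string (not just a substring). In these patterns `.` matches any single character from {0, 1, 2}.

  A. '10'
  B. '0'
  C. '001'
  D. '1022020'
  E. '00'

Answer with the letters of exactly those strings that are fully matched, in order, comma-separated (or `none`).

A, C

A → match
B → no match
C → match
D → no match
E → no match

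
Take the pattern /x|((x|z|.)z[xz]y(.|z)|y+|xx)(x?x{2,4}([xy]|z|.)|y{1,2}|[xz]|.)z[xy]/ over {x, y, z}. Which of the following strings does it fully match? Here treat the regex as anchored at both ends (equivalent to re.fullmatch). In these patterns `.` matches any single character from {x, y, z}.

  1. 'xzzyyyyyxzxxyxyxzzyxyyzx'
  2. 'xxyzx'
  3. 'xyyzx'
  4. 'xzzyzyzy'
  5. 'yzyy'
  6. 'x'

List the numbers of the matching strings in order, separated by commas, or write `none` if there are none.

1 → no match
2 → match
3 → no match
4 → match
5 → no match
6 → match

2, 4, 6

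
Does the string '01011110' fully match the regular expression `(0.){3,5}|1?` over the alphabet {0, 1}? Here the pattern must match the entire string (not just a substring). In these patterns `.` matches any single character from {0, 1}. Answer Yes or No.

No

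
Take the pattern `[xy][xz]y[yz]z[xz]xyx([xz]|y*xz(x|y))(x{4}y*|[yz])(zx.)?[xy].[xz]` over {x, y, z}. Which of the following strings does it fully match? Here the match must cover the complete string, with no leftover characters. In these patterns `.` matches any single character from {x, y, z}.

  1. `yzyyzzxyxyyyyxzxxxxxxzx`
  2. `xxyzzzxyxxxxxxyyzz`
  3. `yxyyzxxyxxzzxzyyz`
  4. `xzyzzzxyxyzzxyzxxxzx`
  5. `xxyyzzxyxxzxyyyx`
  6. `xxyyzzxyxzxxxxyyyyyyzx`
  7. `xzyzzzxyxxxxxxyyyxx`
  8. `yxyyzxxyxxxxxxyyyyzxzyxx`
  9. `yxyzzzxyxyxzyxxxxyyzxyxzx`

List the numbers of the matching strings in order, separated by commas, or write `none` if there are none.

1 → match
2 → match
3 → match
4 → no match
5 → match
6 → match
7 → match
8 → match
9 → match

1, 2, 3, 5, 6, 7, 8, 9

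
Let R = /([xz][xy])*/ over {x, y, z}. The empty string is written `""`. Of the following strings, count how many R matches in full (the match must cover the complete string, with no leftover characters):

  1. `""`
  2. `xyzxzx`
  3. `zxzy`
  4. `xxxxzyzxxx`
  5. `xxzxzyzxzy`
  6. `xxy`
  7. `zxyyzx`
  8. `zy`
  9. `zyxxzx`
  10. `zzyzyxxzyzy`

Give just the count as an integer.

7

1 → match
2 → match
3 → match
4 → match
5 → match
6 → no match
7 → no match
8 → match
9 → match
10 → no match
Total matched: 7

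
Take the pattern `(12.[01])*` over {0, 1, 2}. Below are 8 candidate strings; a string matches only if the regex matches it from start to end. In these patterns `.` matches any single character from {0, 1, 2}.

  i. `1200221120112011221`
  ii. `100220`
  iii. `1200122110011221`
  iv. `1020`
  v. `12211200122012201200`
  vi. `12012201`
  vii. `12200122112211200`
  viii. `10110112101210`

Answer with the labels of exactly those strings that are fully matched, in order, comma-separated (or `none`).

i → no match
ii. `100220` → no match
iii → no match
iv. `1020` → no match
v → match
vi. `12012201` → no match
vii → no match
viii → no match

v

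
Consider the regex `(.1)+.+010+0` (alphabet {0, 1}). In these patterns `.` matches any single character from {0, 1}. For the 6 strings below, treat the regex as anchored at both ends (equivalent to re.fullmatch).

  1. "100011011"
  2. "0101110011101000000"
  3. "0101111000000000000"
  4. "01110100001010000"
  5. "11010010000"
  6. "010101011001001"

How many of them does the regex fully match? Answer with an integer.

1. "100011011" → no match — must end with "00"
2 → match
3 → no match
4 → match
5. "11010010000" → match
6 → no match — must end with "00"
Total matched: 3

3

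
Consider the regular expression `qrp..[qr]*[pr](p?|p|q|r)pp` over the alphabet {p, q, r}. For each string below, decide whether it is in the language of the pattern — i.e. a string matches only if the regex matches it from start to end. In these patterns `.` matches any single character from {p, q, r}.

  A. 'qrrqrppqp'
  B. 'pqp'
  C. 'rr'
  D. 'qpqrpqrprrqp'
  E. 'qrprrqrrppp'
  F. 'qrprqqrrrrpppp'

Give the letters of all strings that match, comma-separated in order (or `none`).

E, F

A → no match — must start with 'qrp'
B → no match — must start with 'qrp'
C → no match — must start with 'qrp'
D → no match — must start with 'qrp'
E → match
F → match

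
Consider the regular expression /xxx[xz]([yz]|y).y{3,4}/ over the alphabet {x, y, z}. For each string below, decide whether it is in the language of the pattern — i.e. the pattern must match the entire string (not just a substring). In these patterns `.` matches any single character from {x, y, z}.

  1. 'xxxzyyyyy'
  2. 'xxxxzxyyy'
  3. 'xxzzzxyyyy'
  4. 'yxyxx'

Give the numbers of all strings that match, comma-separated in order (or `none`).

1, 2

1 → match
2 → match
3 → no match — must start with 'xxx'
4 → no match — must start with 'xxx'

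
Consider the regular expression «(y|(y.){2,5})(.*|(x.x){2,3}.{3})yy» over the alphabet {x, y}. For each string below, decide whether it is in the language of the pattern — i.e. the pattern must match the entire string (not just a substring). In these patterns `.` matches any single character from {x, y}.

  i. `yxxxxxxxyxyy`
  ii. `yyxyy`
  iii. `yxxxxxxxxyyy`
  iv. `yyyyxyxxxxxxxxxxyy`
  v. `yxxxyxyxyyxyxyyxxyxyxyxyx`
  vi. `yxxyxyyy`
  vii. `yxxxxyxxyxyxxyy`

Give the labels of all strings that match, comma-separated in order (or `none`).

i → match
ii → match
iii → match
iv → match
v → no match — must end with `yy`
vi → match
vii → match

i, ii, iii, iv, vi, vii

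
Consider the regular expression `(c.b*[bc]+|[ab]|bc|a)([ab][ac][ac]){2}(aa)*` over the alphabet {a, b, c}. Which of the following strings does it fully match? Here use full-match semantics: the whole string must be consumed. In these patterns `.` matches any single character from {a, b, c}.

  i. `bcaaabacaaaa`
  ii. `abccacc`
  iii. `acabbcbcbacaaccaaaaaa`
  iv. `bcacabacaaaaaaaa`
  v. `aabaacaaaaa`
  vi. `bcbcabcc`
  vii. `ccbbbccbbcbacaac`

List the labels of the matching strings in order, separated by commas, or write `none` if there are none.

i, ii, iv, vi, vii

i → match
ii → match
iii → no match
iv → match
v → no match
vi → match
vii → match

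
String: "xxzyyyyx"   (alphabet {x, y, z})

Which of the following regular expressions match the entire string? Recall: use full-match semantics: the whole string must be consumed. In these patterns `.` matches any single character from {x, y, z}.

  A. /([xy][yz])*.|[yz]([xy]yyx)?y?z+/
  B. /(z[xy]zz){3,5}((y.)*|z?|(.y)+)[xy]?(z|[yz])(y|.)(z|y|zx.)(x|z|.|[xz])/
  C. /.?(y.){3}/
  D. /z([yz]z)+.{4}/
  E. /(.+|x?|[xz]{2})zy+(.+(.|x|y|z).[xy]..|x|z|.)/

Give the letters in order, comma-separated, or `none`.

E

A → no match
B → no match — must start with "z"
C → no match
D → no match — must start with "z"
E → match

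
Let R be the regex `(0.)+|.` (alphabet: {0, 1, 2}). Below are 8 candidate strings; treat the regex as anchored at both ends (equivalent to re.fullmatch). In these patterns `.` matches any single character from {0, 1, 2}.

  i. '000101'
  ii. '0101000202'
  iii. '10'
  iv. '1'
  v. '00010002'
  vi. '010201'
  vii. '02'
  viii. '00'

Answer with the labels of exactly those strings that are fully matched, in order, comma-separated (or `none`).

i → match
ii → match
iii → no match
iv → match
v → match
vi → match
vii → match
viii → match

i, ii, iv, v, vi, vii, viii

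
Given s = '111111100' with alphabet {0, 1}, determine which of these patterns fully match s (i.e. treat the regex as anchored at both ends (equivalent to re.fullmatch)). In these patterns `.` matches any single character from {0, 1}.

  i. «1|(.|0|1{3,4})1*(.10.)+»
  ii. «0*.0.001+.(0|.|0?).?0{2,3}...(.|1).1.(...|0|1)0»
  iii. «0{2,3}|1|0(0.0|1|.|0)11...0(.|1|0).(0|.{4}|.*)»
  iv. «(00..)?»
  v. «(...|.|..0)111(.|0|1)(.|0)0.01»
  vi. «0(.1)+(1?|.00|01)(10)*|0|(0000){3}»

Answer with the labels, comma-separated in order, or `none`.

i → match
ii → no match
iii → no match
iv → no match
v → no match — must end with '01'
vi → no match

i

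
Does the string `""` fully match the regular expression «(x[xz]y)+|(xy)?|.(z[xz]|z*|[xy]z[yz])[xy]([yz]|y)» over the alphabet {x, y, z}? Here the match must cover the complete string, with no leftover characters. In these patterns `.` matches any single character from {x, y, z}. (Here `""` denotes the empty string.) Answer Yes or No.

Yes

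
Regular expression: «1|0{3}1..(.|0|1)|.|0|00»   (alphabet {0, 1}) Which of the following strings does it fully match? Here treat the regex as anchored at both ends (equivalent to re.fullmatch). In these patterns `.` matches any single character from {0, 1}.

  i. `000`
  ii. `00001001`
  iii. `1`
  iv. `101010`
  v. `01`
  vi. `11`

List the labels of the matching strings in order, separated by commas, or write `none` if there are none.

iii

i → no match
ii → no match
iii → match
iv → no match
v → no match
vi → no match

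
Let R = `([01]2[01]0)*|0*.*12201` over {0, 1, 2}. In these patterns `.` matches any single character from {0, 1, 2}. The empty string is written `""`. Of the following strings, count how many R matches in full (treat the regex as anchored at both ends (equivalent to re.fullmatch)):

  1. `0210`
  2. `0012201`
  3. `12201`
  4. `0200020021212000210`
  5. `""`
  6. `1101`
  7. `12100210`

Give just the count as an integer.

1. `0210` → match
2. `0012201` → match
3. `12201` → match
4 → no match
5. `""` → match
6. `1101` → no match
7. `12100210` → match
Total matched: 5

5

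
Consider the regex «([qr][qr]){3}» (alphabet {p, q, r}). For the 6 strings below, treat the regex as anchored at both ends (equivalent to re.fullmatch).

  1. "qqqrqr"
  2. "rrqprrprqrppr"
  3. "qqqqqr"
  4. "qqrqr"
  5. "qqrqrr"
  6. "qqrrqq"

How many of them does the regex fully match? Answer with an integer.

1 → match
2 → no match
3 → match
4 → no match
5 → match
6 → match
Total matched: 4

4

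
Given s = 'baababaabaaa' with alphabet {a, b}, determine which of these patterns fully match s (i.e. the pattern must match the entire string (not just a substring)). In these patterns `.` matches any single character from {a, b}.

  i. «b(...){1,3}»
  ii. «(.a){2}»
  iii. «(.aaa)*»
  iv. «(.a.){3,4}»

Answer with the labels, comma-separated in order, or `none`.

iv

i → no match
ii → no match
iii → no match
iv → match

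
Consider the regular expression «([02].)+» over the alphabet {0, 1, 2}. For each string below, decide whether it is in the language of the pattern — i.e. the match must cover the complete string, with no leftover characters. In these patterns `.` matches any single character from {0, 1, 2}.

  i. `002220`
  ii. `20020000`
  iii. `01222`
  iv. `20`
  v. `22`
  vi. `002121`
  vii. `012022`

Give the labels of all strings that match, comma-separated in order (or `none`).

i → match
ii → match
iii → no match
iv → match
v → match
vi → match
vii → match

i, ii, iv, v, vi, vii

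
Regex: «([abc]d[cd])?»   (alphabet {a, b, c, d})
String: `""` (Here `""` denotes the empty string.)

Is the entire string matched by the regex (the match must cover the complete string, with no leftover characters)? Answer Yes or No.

Yes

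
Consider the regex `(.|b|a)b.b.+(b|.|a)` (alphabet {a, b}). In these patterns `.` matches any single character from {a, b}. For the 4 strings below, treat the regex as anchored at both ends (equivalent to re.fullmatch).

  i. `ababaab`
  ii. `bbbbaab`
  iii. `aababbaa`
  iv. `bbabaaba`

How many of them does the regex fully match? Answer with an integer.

3

i → match
ii → match
iii → no match
iv → match
Total matched: 3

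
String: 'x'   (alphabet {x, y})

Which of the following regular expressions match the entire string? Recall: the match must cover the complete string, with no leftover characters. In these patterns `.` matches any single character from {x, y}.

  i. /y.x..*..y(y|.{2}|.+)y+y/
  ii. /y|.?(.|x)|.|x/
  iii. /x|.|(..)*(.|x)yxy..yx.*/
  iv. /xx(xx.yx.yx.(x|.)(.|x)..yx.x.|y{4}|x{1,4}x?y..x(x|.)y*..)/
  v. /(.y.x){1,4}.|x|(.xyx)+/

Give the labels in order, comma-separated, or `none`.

ii, iii, v

i → no match — must start with 'y'
ii → match
iii → match
iv → no match — must start with 'xx'
v → match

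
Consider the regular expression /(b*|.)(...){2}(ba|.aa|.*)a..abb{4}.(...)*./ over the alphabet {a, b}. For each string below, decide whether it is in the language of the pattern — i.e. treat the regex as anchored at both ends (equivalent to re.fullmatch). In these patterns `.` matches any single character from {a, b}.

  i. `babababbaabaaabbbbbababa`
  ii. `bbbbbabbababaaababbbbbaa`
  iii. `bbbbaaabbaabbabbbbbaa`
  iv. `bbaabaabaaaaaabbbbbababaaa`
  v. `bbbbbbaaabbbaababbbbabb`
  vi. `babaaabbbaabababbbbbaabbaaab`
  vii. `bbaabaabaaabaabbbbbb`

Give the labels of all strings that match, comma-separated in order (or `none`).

ii, iii

i → no match
ii → match
iii → match
iv → no match
v → no match
vi → no match
vii → no match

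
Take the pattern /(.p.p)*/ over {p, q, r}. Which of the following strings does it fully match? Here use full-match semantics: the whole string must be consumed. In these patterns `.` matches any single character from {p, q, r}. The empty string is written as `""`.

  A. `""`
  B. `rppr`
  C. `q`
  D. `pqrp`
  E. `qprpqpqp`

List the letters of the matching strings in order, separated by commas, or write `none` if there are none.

A → match
B → no match
C → no match
D → no match
E → match

A, E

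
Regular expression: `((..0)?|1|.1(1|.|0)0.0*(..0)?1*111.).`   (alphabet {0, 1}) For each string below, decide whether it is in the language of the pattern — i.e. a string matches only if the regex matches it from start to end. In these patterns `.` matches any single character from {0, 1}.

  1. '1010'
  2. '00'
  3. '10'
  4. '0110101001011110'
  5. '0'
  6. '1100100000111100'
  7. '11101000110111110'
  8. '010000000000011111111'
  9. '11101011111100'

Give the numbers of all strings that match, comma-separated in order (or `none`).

1 → no match
2 → no match
3 → match
4 → no match
5 → match
6 → match
7 → match
8 → match
9 → match

3, 5, 6, 7, 8, 9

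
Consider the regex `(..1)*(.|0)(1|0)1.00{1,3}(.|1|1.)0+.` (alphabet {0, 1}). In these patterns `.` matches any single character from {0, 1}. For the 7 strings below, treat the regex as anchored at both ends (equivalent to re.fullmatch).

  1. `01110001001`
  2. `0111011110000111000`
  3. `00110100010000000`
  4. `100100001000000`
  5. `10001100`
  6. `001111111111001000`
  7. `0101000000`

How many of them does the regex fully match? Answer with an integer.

1 → match
2 → no match
3 → match
4 → no match
5 → no match
6 → no match
7 → no match
Total matched: 2

2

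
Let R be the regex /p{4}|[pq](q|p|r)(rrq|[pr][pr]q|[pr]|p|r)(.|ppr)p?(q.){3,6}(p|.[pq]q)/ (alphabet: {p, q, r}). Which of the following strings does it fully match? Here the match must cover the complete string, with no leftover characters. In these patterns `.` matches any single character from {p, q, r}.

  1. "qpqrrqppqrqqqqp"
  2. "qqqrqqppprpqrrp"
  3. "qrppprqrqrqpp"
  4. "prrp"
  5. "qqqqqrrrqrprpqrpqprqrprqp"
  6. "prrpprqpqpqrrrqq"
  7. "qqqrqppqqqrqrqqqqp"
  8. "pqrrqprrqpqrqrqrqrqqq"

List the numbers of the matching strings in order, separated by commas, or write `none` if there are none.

3

1 → no match
2 → no match
3 → match
4. "prrp" → no match
5 → no match
6 → no match
7 → no match
8 → no match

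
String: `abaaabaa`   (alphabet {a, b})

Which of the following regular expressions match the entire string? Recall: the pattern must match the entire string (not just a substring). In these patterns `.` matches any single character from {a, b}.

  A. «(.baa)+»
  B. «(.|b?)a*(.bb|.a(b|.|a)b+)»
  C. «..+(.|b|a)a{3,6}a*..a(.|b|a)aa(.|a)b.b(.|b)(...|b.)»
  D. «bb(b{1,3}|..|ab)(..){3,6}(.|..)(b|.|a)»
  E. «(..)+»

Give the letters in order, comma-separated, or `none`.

A, E

A → match
B → no match
C → no match
D → no match — must start with `bb`
E → match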